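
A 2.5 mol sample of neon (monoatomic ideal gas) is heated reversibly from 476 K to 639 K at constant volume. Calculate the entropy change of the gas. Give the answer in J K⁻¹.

ΔS = 9.18 J/K

At constant volume, ΔS = nC_V ln(T₂/T₁) with C_V = 3R/2 = 12.47 J mol⁻¹ K⁻¹.
ΔS = 2.5 × 12.47 × ln(639/476) = 9.18 J/K.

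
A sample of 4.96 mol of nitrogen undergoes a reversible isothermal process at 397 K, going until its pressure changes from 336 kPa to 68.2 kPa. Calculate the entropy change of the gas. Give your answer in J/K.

ΔS_gas = 65.8 J/K

For an isothermal ideal gas ΔS_gas = nR ln(P₁/P₂) = 4.96 × 8.314 × ln(336/68.2) = 65.8 J/K.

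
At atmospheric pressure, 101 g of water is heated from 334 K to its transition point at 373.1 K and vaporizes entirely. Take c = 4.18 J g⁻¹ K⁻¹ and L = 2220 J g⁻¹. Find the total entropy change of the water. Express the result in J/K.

ΔS = 648 J/K

Warming step: ΔS₁ = m c ln(T_tr/T_i) = 101 × 4.18 × ln(373.1/334) = 46.74 J/K.
Phase change: ΔS₂ = +mL/T_tr = 101 × 2220 / 373.1 = 601 J/K.
ΔS_total = (46.74) + (601) = 648 J/K.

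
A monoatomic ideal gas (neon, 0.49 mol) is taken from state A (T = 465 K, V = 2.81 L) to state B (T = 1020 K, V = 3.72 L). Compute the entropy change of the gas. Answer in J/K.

Entropy is a state function: ΔS = nC_V ln(T₂/T₁) + nR ln(V₂/V₁), with C_V = 3R/2 = 12.47 J mol⁻¹ K⁻¹ for a monoatomic ideal gas.
ΔS = 0.49 × [12.47 × ln(1020/465) + 8.314 × ln(3.72/2.81)] = 5.94 J/K.

ΔS = 5.94 J/K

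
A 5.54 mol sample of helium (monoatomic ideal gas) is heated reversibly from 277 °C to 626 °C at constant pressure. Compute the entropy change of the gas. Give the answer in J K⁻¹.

In kelvin: T₁ = 550.15 K, T₂ = 899.15 K. At constant pressure, ΔS = nC_p ln(T₂/T₁) with C_p = 5R/2 = 20.79 J mol⁻¹ K⁻¹.
ΔS = 5.54 × 20.79 × ln(899.15/550.15) = 56.6 J/K.

ΔS = 56.6 J/K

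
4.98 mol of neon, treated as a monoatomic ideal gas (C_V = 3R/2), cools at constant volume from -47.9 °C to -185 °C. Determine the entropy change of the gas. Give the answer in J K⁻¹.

ΔS = -58.3 J/K

In kelvin: T₁ = 225.25 K, T₂ = 88.15 K. At constant volume, ΔS = nC_V ln(T₂/T₁) with C_V = 3R/2 = 12.47 J mol⁻¹ K⁻¹.
ΔS = 4.98 × 12.47 × ln(88.15/225.25) = -58.3 J/K.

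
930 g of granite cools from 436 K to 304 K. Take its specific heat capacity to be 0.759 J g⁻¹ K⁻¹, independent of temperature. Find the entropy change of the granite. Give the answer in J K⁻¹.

ΔS = ∫dQ_rev/T = m c ln(T₂/T₁) = 930 × 0.759 × ln(304/436) = -255 J/K.

ΔS = -255 J/K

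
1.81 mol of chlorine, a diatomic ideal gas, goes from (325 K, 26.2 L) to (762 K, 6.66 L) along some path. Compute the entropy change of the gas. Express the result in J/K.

Entropy is a state function: ΔS = nC_V ln(T₂/T₁) + nR ln(V₂/V₁), with C_V = 5R/2 = 20.79 J mol⁻¹ K⁻¹ for a diatomic ideal gas.
ΔS = 1.81 × [20.79 × ln(762/325) + 8.314 × ln(6.66/26.2)] = 11.4 J/K.

ΔS = 11.4 J/K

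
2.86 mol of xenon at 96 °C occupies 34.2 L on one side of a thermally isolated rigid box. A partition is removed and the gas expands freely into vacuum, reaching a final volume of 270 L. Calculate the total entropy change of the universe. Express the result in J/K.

For an ideal gas in free expansion Q = 0 and W = 0, so T is unchanged.
Entropy is a state function; using a reversible isothermal path, ΔS_gas = nR ln(V₂/V₁) = 2.86 × 8.314 × ln(270/34.2) = 49.1 J/K.
The insulated surroundings exchange no heat, so ΔS_surr = 0 and ΔS_universe = ΔS_gas.

ΔS_universe = 49.1 J/K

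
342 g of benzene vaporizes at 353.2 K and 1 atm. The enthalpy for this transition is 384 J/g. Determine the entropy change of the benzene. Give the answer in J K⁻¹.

ΔS = 372 J/K

Heat absorbed by the substance: Q = mL = 342 × 384 = 131328 J.
At constant T, ΔS = Q_rev/T = 131328 / 353.2 = 372 J/K.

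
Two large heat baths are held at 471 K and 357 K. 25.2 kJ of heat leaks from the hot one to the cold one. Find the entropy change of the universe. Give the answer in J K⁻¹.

ΔS_hot = −Q/T_H = −25200/471 = -53.5 J/K and ΔS_cold = +Q/T_C = 25200/357 = 70.59 J/K.
ΔS_total = -53.5 + 70.59 = 17.1 J/K, positive as the second law requires.

ΔS_total = 17.1 J/K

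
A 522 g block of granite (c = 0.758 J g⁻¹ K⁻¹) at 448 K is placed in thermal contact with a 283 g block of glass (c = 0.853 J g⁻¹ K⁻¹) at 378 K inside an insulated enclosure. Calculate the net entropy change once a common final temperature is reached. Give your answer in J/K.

ΔS_total = 2.13 J/K

Energy balance: T_f = (m₁c₁T₁ + m₂c₂T₂)/(m₁c₁ + m₂c₂) = 421.48 K.
ΔS₁ = m₁c₁ ln(T_f/T₁) = 395.676 × ln(421.48/448) = -24.15 J/K.
ΔS₂ = m₂c₂ ln(T_f/T₂) = 241.399 × ln(421.48/378) = 26.28 J/K.
ΔS_total = -24.15 + 26.28 = 2.13 J/K.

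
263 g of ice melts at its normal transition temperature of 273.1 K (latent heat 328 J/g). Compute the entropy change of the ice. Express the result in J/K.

ΔS = 316 J/K

Heat absorbed by the substance: Q = mL = 263 × 328 = 86264 J.
At constant T, ΔS = Q_rev/T = 86264 / 273.1 = 316 J/K.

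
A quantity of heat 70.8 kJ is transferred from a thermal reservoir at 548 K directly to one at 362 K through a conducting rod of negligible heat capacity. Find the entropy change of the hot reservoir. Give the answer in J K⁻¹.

ΔS_hot = -129 J/K

The hot reservoir loses heat Q, so ΔS_hot = −Q/T_H = −70800/548 = -129 J/K.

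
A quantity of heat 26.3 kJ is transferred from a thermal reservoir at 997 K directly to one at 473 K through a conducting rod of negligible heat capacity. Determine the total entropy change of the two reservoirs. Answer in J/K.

ΔS_total = 29.2 J/K

ΔS_hot = −Q/T_H = −26300/997 = -26.38 J/K and ΔS_cold = +Q/T_C = 26300/473 = 55.6 J/K.
ΔS_total = -26.38 + 55.6 = 29.2 J/K, positive as the second law requires.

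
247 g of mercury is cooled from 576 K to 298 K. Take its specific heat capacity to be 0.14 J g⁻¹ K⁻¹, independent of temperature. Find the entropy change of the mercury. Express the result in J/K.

ΔS = ∫dQ_rev/T = m c ln(T₂/T₁) = 247 × 0.14 × ln(298/576) = -22.8 J/K.

ΔS = -22.8 J/K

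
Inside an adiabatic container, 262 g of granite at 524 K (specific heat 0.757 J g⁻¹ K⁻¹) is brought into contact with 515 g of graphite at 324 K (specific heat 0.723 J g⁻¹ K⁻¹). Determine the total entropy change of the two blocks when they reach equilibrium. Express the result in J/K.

ΔS_total = 15.6 J/K

Energy balance: T_f = (m₁c₁T₁ + m₂c₂T₂)/(m₁c₁ + m₂c₂) = 393.51 K.
ΔS₁ = m₁c₁ ln(T_f/T₁) = 198.334 × ln(393.51/524) = -56.8 J/K.
ΔS₂ = m₂c₂ ln(T_f/T₂) = 372.345 × ln(393.51/324) = 72.37 J/K.
ΔS_total = -56.8 + 72.37 = 15.6 J/K.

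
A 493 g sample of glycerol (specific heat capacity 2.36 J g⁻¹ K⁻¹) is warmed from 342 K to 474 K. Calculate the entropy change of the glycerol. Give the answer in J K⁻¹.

ΔS = 380 J/K

ΔS = ∫dQ_rev/T = m c ln(T₂/T₁) = 493 × 2.36 × ln(474/342) = 380 J/K.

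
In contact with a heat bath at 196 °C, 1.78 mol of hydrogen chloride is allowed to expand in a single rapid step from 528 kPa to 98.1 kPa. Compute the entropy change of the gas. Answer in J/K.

ΔS_gas = 24.9 J/K

Entropy is a state function, so ΔS_gas depends only on the end states.
For an isothermal ideal gas ΔS_gas = nR ln(P₁/P₂) = 1.78 × 8.314 × ln(528/98.1) = 24.9 J/K.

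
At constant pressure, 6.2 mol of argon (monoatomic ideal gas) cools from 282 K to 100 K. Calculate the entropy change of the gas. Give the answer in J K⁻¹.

At constant pressure, ΔS = nC_p ln(T₂/T₁) with C_p = 5R/2 = 20.79 J mol⁻¹ K⁻¹.
ΔS = 6.2 × 20.79 × ln(100/282) = -134 J/K.

ΔS = -134 J/K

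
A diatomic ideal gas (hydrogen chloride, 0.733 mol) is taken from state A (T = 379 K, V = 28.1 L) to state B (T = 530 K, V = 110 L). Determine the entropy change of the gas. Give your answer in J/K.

ΔS = 13.4 J/K

Entropy is a state function: ΔS = nC_V ln(T₂/T₁) + nR ln(V₂/V₁), with C_V = 5R/2 = 20.79 J mol⁻¹ K⁻¹ for a diatomic ideal gas.
ΔS = 0.733 × [20.79 × ln(530/379) + 8.314 × ln(110/28.1)] = 13.4 J/K.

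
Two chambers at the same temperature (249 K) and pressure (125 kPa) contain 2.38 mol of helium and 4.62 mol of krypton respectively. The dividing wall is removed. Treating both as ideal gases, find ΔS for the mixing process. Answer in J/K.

ΔS_mix = 37.3 J/K

Mole fractions: x_A = 2.38/7 = 0.34, x_B = 0.66.
ΔS_mix = −R(n_A ln x_A + n_B ln x_B) = −8.314 × (2.38 ln 0.34 + 4.62 ln 0.66) = 37.3 J/K.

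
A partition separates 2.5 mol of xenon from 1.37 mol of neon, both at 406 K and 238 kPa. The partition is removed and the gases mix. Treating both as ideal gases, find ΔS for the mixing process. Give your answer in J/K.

ΔS_mix = 20.9 J/K

Mole fractions: x_A = 2.5/3.87 = 0.646, x_B = 0.354.
ΔS_mix = −R(n_A ln x_A + n_B ln x_B) = −8.314 × (2.5 ln 0.646 + 1.37 ln 0.354) = 20.9 J/K.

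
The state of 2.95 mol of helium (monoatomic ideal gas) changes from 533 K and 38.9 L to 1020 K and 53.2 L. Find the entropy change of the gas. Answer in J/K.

ΔS = 31.6 J/K

Entropy is a state function: ΔS = nC_V ln(T₂/T₁) + nR ln(V₂/V₁), with C_V = 3R/2 = 12.47 J mol⁻¹ K⁻¹ for a monoatomic ideal gas.
ΔS = 2.95 × [12.47 × ln(1020/533) + 8.314 × ln(53.2/38.9)] = 31.6 J/K.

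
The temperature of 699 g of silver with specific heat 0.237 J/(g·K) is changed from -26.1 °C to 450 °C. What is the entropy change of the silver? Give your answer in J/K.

In kelvin: T₁ = 247.05 K, T₂ = 723.15 K. ΔS = ∫dQ_rev/T = m c ln(T₂/T₁) = 699 × 0.237 × ln(723.15/247.05) = 178 J/K.

ΔS = 178 J/K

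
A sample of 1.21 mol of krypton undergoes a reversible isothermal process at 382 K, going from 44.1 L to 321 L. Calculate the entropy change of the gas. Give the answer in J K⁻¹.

For an isothermal ideal gas ΔS_gas = nR ln(V₂/V₁) = 1.21 × 8.314 × ln(321/44.1) = 20 J/K.

ΔS_gas = 20 J/K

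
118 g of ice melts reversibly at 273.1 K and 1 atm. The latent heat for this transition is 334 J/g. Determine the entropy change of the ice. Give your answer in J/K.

Heat absorbed by the substance: Q = mL = 118 × 334 = 39412 J.
At constant T, ΔS = Q_rev/T = 39412 / 273.1 = 144 J/K.

ΔS = 144 J/K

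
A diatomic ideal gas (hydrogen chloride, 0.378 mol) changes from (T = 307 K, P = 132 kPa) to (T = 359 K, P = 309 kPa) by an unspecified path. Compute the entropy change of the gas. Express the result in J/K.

ΔS = -0.952 J/K

ΔS = nC_p ln(T₂/T₁) − nR ln(P₂/P₁), with C_p = 7R/2 = 29.1 J mol⁻¹ K⁻¹ for a diatomic ideal gas.
ΔS = 0.378 × [29.1 × ln(359/307) − 8.314 × ln(309/132)] = -0.952 J/K.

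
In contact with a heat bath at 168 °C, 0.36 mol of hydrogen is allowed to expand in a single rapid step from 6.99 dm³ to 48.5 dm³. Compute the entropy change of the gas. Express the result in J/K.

ΔS_gas = 5.8 J/K

Entropy is a state function, so ΔS_gas depends only on the end states.
For an isothermal ideal gas ΔS_gas = nR ln(V₂/V₁) = 0.36 × 8.314 × ln(48.5/6.99) = 5.8 J/K.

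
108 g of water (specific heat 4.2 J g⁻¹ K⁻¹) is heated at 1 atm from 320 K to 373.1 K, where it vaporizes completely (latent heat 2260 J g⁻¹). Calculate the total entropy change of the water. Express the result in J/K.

ΔS = 724 J/K

Warming step: ΔS₁ = m c ln(T_tr/T_i) = 108 × 4.2 × ln(373.1/320) = 69.64 J/K.
Phase change: ΔS₂ = +mL/T_tr = 108 × 2260 / 373.1 = 654.2 J/K.
ΔS_total = (69.64) + (654.2) = 724 J/K.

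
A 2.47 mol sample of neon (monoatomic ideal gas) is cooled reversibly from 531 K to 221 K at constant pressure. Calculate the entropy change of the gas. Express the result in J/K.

ΔS = -45 J/K

At constant pressure, ΔS = nC_p ln(T₂/T₁) with C_p = 5R/2 = 20.79 J mol⁻¹ K⁻¹.
ΔS = 2.47 × 20.79 × ln(221/531) = -45 J/K.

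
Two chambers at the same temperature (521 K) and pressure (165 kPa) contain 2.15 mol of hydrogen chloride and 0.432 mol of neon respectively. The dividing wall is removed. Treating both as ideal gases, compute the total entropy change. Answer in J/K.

ΔS_mix = 9.69 J/K

Mole fractions: x_A = 2.15/2.58 = 0.833, x_B = 0.167.
ΔS_mix = −R(n_A ln x_A + n_B ln x_B) = −8.314 × (2.15 ln 0.833 + 0.432 ln 0.167) = 9.69 J/K.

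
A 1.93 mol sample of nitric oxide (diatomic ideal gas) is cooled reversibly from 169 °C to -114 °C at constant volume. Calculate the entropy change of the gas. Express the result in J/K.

ΔS = -41 J/K

In kelvin: T₁ = 442.15 K, T₂ = 159.15 K. At constant volume, ΔS = nC_V ln(T₂/T₁) with C_V = 5R/2 = 20.79 J mol⁻¹ K⁻¹.
ΔS = 1.93 × 20.79 × ln(159.15/442.15) = -41 J/K.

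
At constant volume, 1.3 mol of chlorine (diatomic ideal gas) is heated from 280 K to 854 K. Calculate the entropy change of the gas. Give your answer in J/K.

ΔS = 30.1 J/K

At constant volume, ΔS = nC_V ln(T₂/T₁) with C_V = 5R/2 = 20.79 J mol⁻¹ K⁻¹.
ΔS = 1.3 × 20.79 × ln(854/280) = 30.1 J/K.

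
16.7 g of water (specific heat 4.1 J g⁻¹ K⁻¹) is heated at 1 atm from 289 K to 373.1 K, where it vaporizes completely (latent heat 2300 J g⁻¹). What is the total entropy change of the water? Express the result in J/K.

Warming step: ΔS₁ = m c ln(T_tr/T_i) = 16.7 × 4.1 × ln(373.1/289) = 17.49 J/K.
Phase change: ΔS₂ = +mL/T_tr = 16.7 × 2300 / 373.1 = 102.9 J/K.
ΔS_total = (17.49) + (102.9) = 120 J/K.

ΔS = 120 J/K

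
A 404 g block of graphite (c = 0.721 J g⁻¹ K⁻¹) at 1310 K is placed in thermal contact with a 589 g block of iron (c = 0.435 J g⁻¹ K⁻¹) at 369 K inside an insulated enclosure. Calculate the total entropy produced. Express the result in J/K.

Energy balance: T_f = (m₁c₁T₁ + m₂c₂T₂)/(m₁c₁ + m₂c₂) = 869.64 K.
ΔS₁ = m₁c₁ ln(T_f/T₁) = 291.284 × ln(869.64/1310) = -119.3 J/K.
ΔS₂ = m₂c₂ ln(T_f/T₂) = 256.215 × ln(869.64/369) = 219.6 J/K.
ΔS_total = -119.3 + 219.6 = 100 J/K.

ΔS_total = 100 J/K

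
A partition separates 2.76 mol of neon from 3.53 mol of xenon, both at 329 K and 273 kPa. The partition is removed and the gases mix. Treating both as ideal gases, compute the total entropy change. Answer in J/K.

ΔS_mix = 35.9 J/K

Mole fractions: x_A = 2.76/6.29 = 0.439, x_B = 0.561.
ΔS_mix = −R(n_A ln x_A + n_B ln x_B) = −8.314 × (2.76 ln 0.439 + 3.53 ln 0.561) = 35.9 J/K.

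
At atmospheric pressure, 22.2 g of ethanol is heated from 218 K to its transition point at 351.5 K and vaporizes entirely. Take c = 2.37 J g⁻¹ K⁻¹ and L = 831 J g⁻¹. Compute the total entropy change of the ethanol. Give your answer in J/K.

Warming step: ΔS₁ = m c ln(T_tr/T_i) = 22.2 × 2.37 × ln(351.5/218) = 25.13 J/K.
Phase change: ΔS₂ = +mL/T_tr = 22.2 × 831 / 351.5 = 52.48 J/K.
ΔS_total = (25.13) + (52.48) = 77.6 J/K.

ΔS = 77.6 J/K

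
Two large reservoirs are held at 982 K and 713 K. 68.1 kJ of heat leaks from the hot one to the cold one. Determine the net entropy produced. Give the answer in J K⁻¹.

ΔS_total = 26.2 J/K

ΔS_hot = −Q/T_H = −68100/982 = -69.35 J/K and ΔS_cold = +Q/T_C = 68100/713 = 95.51 J/K.
ΔS_total = -69.35 + 95.51 = 26.2 J/K, positive as the second law requires.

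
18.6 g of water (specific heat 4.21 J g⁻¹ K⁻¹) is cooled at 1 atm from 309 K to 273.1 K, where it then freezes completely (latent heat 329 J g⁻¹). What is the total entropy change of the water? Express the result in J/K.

ΔS = -32.1 J/K

Cooling step: ΔS₁ = m c ln(T_tr/T_i) = 18.6 × 4.21 × ln(273.1/309) = -9.671 J/K.
Phase change: ΔS₂ = −mL/T_tr = −18.6 × 329 / 273.1 = -22.41 J/K.
ΔS_total = (-9.671) + (-22.41) = -32.1 J/K.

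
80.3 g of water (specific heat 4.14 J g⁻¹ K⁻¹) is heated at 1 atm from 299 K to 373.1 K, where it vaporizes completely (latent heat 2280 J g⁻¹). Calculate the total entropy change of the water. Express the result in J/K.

Warming step: ΔS₁ = m c ln(T_tr/T_i) = 80.3 × 4.14 × ln(373.1/299) = 73.6 J/K.
Phase change: ΔS₂ = +mL/T_tr = 80.3 × 2280 / 373.1 = 490.7 J/K.
ΔS_total = (73.6) + (490.7) = 564 J/K.

ΔS = 564 J/K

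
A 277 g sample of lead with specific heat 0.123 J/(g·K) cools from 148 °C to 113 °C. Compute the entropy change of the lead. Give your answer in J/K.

ΔS = -2.96 J/K

In kelvin: T₁ = 421.15 K, T₂ = 386.15 K. ΔS = ∫dQ_rev/T = m c ln(T₂/T₁) = 277 × 0.123 × ln(386.15/421.15) = -2.96 J/K.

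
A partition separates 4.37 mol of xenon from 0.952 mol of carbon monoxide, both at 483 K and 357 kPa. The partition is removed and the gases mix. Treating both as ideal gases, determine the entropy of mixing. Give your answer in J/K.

Mole fractions: x_A = 4.37/5.32 = 0.821, x_B = 0.179.
ΔS_mix = −R(n_A ln x_A + n_B ln x_B) = −8.314 × (4.37 ln 0.821 + 0.952 ln 0.179) = 20.8 J/K.

ΔS_mix = 20.8 J/K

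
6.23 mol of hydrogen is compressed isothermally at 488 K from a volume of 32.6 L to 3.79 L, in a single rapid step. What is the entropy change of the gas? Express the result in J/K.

ΔS_gas = -111 J/K

Entropy is a state function, so ΔS_gas depends only on the end states.
For an isothermal ideal gas ΔS_gas = nR ln(V₂/V₁) = 6.23 × 8.314 × ln(3.79/32.6) = -111 J/K.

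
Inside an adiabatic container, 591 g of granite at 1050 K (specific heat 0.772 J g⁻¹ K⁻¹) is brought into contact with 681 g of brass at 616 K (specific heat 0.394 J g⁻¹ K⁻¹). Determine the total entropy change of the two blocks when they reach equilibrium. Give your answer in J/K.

Energy balance: T_f = (m₁c₁T₁ + m₂c₂T₂)/(m₁c₁ + m₂c₂) = 889.29 K.
ΔS₁ = m₁c₁ ln(T_f/T₁) = 456.252 × ln(889.29/1050) = -75.8 J/K.
ΔS₂ = m₂c₂ ln(T_f/T₂) = 268.314 × ln(889.29/616) = 98.52 J/K.
ΔS_total = -75.8 + 98.52 = 22.7 J/K.

ΔS_total = 22.7 J/K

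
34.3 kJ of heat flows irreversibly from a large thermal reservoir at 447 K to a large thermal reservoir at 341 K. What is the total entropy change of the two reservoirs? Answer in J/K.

ΔS_hot = −Q/T_H = −34300/447 = -76.73 J/K and ΔS_cold = +Q/T_C = 34300/341 = 100.6 J/K.
ΔS_total = -76.73 + 100.6 = 23.9 J/K, positive as the second law requires.

ΔS_total = 23.9 J/K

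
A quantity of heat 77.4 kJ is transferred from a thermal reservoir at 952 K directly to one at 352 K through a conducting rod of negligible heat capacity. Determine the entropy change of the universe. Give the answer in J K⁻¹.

ΔS_total = 139 J/K

ΔS_hot = −Q/T_H = −77400/952 = -81.3 J/K and ΔS_cold = +Q/T_C = 77400/352 = 219.9 J/K.
ΔS_total = -81.3 + 219.9 = 139 J/K, positive as the second law requires.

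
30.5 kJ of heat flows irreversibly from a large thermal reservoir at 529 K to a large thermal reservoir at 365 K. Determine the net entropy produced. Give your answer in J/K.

ΔS_hot = −Q/T_H = −30500/529 = -57.66 J/K and ΔS_cold = +Q/T_C = 30500/365 = 83.56 J/K.
ΔS_total = -57.66 + 83.56 = 25.9 J/K, positive as the second law requires.

ΔS_total = 25.9 J/K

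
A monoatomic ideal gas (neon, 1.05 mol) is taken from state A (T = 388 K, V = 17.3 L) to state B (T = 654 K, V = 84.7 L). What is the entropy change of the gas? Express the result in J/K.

Entropy is a state function: ΔS = nC_V ln(T₂/T₁) + nR ln(V₂/V₁), with C_V = 3R/2 = 12.47 J mol⁻¹ K⁻¹ for a monoatomic ideal gas.
ΔS = 1.05 × [12.47 × ln(654/388) + 8.314 × ln(84.7/17.3)] = 20.7 J/K.

ΔS = 20.7 J/K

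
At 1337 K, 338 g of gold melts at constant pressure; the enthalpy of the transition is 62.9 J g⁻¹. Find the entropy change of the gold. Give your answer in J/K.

ΔS = 15.9 J/K

Heat absorbed by the substance: Q = mL = 338 × 62.9 = 21260.2 J.
At constant T, ΔS = Q_rev/T = 21260.2 / 1337 = 15.9 J/K.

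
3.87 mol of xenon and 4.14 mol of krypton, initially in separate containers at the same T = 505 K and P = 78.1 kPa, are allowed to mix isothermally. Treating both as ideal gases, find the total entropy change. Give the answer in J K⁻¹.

Mole fractions: x_A = 3.87/8.01 = 0.483, x_B = 0.517.
ΔS_mix = −R(n_A ln x_A + n_B ln x_B) = −8.314 × (3.87 ln 0.483 + 4.14 ln 0.517) = 46.1 J/K.

ΔS_mix = 46.1 J/K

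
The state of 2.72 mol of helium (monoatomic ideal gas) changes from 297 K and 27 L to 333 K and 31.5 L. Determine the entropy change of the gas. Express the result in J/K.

Entropy is a state function: ΔS = nC_V ln(T₂/T₁) + nR ln(V₂/V₁), with C_V = 3R/2 = 12.47 J mol⁻¹ K⁻¹ for a monoatomic ideal gas.
ΔS = 2.72 × [12.47 × ln(333/297) + 8.314 × ln(31.5/27)] = 7.37 J/K.

ΔS = 7.37 J/K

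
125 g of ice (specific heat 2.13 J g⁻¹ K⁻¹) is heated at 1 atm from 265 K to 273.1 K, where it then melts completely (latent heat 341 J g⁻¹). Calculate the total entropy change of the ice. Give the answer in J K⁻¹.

Warming step: ΔS₁ = m c ln(T_tr/T_i) = 125 × 2.13 × ln(273.1/265) = 8.016 J/K.
Phase change: ΔS₂ = +mL/T_tr = 125 × 341 / 273.1 = 156.1 J/K.
ΔS_total = (8.016) + (156.1) = 164 J/K.

ΔS = 164 J/K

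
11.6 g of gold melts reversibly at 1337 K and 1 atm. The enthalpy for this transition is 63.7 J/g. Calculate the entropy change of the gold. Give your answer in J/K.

Heat absorbed by the substance: Q = mL = 11.6 × 63.7 = 738.92 J.
At constant T, ΔS = Q_rev/T = 738.92 / 1337 = 0.553 J/K.

ΔS = 0.553 J/K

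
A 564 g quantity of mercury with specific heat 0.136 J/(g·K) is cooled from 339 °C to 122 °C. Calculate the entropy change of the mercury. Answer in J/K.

In kelvin: T₁ = 612.15 K, T₂ = 395.15 K. ΔS = ∫dQ_rev/T = m c ln(T₂/T₁) = 564 × 0.136 × ln(395.15/612.15) = -33.6 J/K.

ΔS = -33.6 J/K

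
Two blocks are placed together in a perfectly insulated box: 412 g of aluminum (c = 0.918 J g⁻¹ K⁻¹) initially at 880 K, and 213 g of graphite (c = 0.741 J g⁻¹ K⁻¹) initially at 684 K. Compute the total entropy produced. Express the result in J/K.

ΔS_total = 3.41 J/K

Energy balance: T_f = (m₁c₁T₁ + m₂c₂T₂)/(m₁c₁ + m₂c₂) = 822.29 K.
ΔS₁ = m₁c₁ ln(T_f/T₁) = 378.216 × ln(822.29/880) = -25.65 J/K.
ΔS₂ = m₂c₂ ln(T_f/T₂) = 157.833 × ln(822.29/684) = 29.06 J/K.
ΔS_total = -25.65 + 29.06 = 3.41 J/K.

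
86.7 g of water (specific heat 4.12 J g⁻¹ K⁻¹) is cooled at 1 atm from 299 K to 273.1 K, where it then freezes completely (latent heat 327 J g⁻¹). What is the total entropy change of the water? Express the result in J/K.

Cooling step: ΔS₁ = m c ln(T_tr/T_i) = 86.7 × 4.12 × ln(273.1/299) = -32.36 J/K.
Phase change: ΔS₂ = −mL/T_tr = −86.7 × 327 / 273.1 = -103.8 J/K.
ΔS_total = (-32.36) + (-103.8) = -136 J/K.

ΔS = -136 J/K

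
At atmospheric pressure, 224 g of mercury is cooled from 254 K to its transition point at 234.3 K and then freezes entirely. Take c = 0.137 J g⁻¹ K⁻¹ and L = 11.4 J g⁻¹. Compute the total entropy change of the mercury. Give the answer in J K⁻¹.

ΔS = -13.4 J/K

Cooling step: ΔS₁ = m c ln(T_tr/T_i) = 224 × 0.137 × ln(234.3/254) = -2.478 J/K.
Phase change: ΔS₂ = −mL/T_tr = −224 × 11.4 / 234.3 = -10.9 J/K.
ΔS_total = (-2.478) + (-10.9) = -13.4 J/K.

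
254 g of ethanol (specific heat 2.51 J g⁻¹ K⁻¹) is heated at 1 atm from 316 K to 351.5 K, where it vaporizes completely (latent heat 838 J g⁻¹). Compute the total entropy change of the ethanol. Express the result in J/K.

Warming step: ΔS₁ = m c ln(T_tr/T_i) = 254 × 2.51 × ln(351.5/316) = 67.88 J/K.
Phase change: ΔS₂ = +mL/T_tr = 254 × 838 / 351.5 = 605.6 J/K.
ΔS_total = (67.88) + (605.6) = 673 J/K.

ΔS = 673 J/K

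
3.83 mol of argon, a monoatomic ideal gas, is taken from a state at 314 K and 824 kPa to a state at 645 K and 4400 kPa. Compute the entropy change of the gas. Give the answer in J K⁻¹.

ΔS = nC_p ln(T₂/T₁) − nR ln(P₂/P₁), with C_p = 5R/2 = 20.79 J mol⁻¹ K⁻¹ for a monoatomic ideal gas.
ΔS = 3.83 × [20.79 × ln(645/314) − 8.314 × ln(4400/824)] = 3.96 J/K.

ΔS = 3.96 J/K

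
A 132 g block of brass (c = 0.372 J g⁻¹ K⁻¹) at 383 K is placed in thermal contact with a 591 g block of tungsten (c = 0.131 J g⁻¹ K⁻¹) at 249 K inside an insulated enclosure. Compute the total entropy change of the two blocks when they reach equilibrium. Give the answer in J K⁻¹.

Energy balance: T_f = (m₁c₁T₁ + m₂c₂T₂)/(m₁c₁ + m₂c₂) = 301.01 K.
ΔS₁ = m₁c₁ ln(T_f/T₁) = 49.104 × ln(301.01/383) = -11.83 J/K.
ΔS₂ = m₂c₂ ln(T_f/T₂) = 77.421 × ln(301.01/249) = 14.685 J/K.
ΔS_total = -11.83 + 14.685 = 2.86 J/K.

ΔS_total = 2.86 J/K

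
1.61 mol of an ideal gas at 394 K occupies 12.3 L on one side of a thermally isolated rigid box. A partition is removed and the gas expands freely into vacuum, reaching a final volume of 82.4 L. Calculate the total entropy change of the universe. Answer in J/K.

No heat is exchanged and no work is done, so the ideal-gas temperature stays constant.
Entropy is a state function; using a reversible isothermal path, ΔS_gas = nR ln(V₂/V₁) = 1.61 × 8.314 × ln(82.4/12.3) = 25.5 J/K.
The insulated surroundings exchange no heat, so ΔS_surr = 0 and ΔS_universe = ΔS_gas.

ΔS_universe = 25.5 J/K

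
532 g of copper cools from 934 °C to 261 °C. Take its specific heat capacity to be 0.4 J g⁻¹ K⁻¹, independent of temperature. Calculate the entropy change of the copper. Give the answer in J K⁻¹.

ΔS = -174 J/K

In kelvin: T₁ = 1207.15 K, T₂ = 534.15 K. ΔS = ∫dQ_rev/T = m c ln(T₂/T₁) = 532 × 0.4 × ln(534.15/1207.15) = -174 J/K.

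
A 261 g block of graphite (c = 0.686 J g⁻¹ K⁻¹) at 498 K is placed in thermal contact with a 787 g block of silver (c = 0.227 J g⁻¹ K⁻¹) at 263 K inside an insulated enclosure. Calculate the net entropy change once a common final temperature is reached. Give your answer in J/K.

ΔS_total = 17.9 J/K

Energy balance: T_f = (m₁c₁T₁ + m₂c₂T₂)/(m₁c₁ + m₂c₂) = 380.63 K.
ΔS₁ = m₁c₁ ln(T_f/T₁) = 179.046 × ln(380.63/498) = -48.12 J/K.
ΔS₂ = m₂c₂ ln(T_f/T₂) = 178.649 × ln(380.63/263) = 66.04 J/K.
ΔS_total = -48.12 + 66.04 = 17.9 J/K.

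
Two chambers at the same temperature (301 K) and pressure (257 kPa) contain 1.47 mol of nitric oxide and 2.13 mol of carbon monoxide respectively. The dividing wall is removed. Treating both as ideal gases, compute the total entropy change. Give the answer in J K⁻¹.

ΔS_mix = 20.2 J/K

Mole fractions: x_A = 1.47/3.6 = 0.408, x_B = 0.592.
ΔS_mix = −R(n_A ln x_A + n_B ln x_B) = −8.314 × (1.47 ln 0.408 + 2.13 ln 0.592) = 20.2 J/K.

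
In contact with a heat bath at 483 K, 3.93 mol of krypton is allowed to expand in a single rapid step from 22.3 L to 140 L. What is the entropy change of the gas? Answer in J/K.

Entropy is a state function, so ΔS_gas depends only on the end states.
For an isothermal ideal gas ΔS_gas = nR ln(V₂/V₁) = 3.93 × 8.314 × ln(140/22.3) = 60 J/K.

ΔS_gas = 60 J/K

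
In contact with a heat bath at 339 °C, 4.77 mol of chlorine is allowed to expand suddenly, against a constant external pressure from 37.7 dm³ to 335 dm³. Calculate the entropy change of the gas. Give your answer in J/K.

ΔS_gas = 86.6 J/K

Entropy is a state function, so ΔS_gas depends only on the end states.
For an isothermal ideal gas ΔS_gas = nR ln(V₂/V₁) = 4.77 × 8.314 × ln(335/37.7) = 86.6 J/K.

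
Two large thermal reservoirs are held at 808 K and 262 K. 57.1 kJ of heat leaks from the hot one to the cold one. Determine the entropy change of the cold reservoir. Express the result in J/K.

The cold reservoir gains heat Q, so ΔS_cold = +Q/T_C = 57100/262 = 218 J/K.

ΔS_cold = 218 J/K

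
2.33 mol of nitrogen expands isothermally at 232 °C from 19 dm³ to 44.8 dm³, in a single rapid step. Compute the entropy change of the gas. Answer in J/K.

ΔS_gas = 16.6 J/K

Entropy is a state function, so ΔS_gas depends only on the end states.
For an isothermal ideal gas ΔS_gas = nR ln(V₂/V₁) = 2.33 × 8.314 × ln(44.8/19) = 16.6 J/K.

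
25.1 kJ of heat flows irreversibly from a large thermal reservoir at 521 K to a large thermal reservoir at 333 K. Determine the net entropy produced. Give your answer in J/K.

ΔS_hot = −Q/T_H = −25100/521 = -48.18 J/K and ΔS_cold = +Q/T_C = 25100/333 = 75.38 J/K.
ΔS_total = -48.18 + 75.38 = 27.2 J/K, positive as the second law requires.

ΔS_total = 27.2 J/K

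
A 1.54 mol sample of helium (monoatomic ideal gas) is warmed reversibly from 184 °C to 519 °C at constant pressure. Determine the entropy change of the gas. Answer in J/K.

ΔS = 17.6 J/K

In kelvin: T₁ = 457.15 K, T₂ = 792.15 K. At constant pressure, ΔS = nC_p ln(T₂/T₁) with C_p = 5R/2 = 20.79 J mol⁻¹ K⁻¹.
ΔS = 1.54 × 20.79 × ln(792.15/457.15) = 17.6 J/K.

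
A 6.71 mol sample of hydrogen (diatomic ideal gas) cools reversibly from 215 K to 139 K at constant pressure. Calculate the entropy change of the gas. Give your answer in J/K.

ΔS = -85.2 J/K

At constant pressure, ΔS = nC_p ln(T₂/T₁) with C_p = 7R/2 = 29.1 J mol⁻¹ K⁻¹.
ΔS = 6.71 × 29.1 × ln(139/215) = -85.2 J/K.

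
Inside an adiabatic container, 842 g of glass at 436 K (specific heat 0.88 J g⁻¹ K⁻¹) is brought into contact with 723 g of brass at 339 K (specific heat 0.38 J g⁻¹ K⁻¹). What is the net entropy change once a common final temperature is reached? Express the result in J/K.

ΔS_total = 6.1 J/K

Energy balance: T_f = (m₁c₁T₁ + m₂c₂T₂)/(m₁c₁ + m₂c₂) = 409.76 K.
ΔS₁ = m₁c₁ ln(T_f/T₁) = 740.96 × ln(409.76/436) = -45.988 J/K.
ΔS₂ = m₂c₂ ln(T_f/T₂) = 274.74 × ln(409.76/339) = 52.084 J/K.
ΔS_total = -45.988 + 52.084 = 6.1 J/K.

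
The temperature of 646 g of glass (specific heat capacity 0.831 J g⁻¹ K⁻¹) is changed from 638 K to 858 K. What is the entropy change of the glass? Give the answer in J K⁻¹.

ΔS = 159 J/K

ΔS = ∫dQ_rev/T = m c ln(T₂/T₁) = 646 × 0.831 × ln(858/638) = 159 J/K.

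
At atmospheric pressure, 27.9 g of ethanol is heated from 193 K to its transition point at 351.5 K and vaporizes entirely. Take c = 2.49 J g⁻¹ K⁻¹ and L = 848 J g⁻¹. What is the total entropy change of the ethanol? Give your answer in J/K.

Warming step: ΔS₁ = m c ln(T_tr/T_i) = 27.9 × 2.49 × ln(351.5/193) = 41.65 J/K.
Phase change: ΔS₂ = +mL/T_tr = 27.9 × 848 / 351.5 = 67.31 J/K.
ΔS_total = (41.65) + (67.31) = 109 J/K.

ΔS = 109 J/K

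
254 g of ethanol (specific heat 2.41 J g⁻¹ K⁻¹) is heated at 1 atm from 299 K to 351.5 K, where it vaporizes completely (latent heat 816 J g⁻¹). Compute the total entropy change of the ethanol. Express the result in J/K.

ΔS = 689 J/K

Warming step: ΔS₁ = m c ln(T_tr/T_i) = 254 × 2.41 × ln(351.5/299) = 99.02 J/K.
Phase change: ΔS₂ = +mL/T_tr = 254 × 816 / 351.5 = 589.7 J/K.
ΔS_total = (99.02) + (589.7) = 689 J/K.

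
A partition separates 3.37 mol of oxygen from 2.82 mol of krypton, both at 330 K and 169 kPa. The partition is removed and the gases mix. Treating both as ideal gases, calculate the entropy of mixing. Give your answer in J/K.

ΔS_mix = 35.5 J/K

Mole fractions: x_A = 3.37/6.19 = 0.544, x_B = 0.456.
ΔS_mix = −R(n_A ln x_A + n_B ln x_B) = −8.314 × (3.37 ln 0.544 + 2.82 ln 0.456) = 35.5 J/K.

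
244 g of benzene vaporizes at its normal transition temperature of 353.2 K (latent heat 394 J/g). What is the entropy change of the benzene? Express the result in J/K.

ΔS = 272 J/K

Heat absorbed by the substance: Q = mL = 244 × 394 = 96136 J.
At constant T, ΔS = Q_rev/T = 96136 / 353.2 = 272 J/K.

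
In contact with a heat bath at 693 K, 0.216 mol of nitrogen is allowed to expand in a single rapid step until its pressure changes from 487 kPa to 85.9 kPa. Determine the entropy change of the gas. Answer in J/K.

Entropy is a state function, so ΔS_gas depends only on the end states.
For an isothermal ideal gas ΔS_gas = nR ln(P₁/P₂) = 0.216 × 8.314 × ln(487/85.9) = 3.12 J/K.

ΔS_gas = 3.12 J/K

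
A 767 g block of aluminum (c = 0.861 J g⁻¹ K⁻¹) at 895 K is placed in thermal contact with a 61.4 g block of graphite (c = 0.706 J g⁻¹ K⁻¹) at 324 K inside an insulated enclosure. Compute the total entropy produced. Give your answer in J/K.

ΔS_total = 15.8 J/K

Energy balance: T_f = (m₁c₁T₁ + m₂c₂T₂)/(m₁c₁ + m₂c₂) = 859.83 K.
ΔS₁ = m₁c₁ ln(T_f/T₁) = 660.387 × ln(859.83/895) = -26.48 J/K.
ΔS₂ = m₂c₂ ln(T_f/T₂) = 43.3484 × ln(859.83/324) = 42.31 J/K.
ΔS_total = -26.48 + 42.31 = 15.8 J/K.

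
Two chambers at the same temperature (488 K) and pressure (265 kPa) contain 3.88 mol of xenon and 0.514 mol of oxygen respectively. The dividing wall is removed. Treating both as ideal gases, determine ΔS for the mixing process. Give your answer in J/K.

ΔS_mix = 13.2 J/K

Mole fractions: x_A = 3.88/4.39 = 0.883, x_B = 0.117.
ΔS_mix = −R(n_A ln x_A + n_B ln x_B) = −8.314 × (3.88 ln 0.883 + 0.514 ln 0.117) = 13.2 J/K.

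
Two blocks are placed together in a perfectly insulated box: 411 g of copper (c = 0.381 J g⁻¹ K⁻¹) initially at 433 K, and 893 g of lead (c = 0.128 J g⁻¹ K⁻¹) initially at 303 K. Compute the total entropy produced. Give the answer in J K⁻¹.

ΔS_total = 4.11 J/K

Energy balance: T_f = (m₁c₁T₁ + m₂c₂T₂)/(m₁c₁ + m₂c₂) = 378.15 K.
ΔS₁ = m₁c₁ ln(T_f/T₁) = 156.591 × ln(378.15/433) = -21.21 J/K.
ΔS₂ = m₂c₂ ln(T_f/T₂) = 114.304 × ln(378.15/303) = 25.32 J/K.
ΔS_total = -21.21 + 25.32 = 4.11 J/K.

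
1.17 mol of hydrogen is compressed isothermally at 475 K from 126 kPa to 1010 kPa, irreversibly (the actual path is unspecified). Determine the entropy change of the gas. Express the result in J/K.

Entropy is a state function, so ΔS_gas depends only on the end states.
For an isothermal ideal gas ΔS_gas = nR ln(P₁/P₂) = 1.17 × 8.314 × ln(126/1010) = -20.2 J/K.

ΔS_gas = -20.2 J/K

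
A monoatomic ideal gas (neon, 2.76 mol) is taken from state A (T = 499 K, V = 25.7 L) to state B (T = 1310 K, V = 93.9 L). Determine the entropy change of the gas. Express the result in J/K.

Entropy is a state function: ΔS = nC_V ln(T₂/T₁) + nR ln(V₂/V₁), with C_V = 3R/2 = 12.47 J mol⁻¹ K⁻¹ for a monoatomic ideal gas.
ΔS = 2.76 × [12.47 × ln(1310/499) + 8.314 × ln(93.9/25.7)] = 63 J/K.

ΔS = 63 J/K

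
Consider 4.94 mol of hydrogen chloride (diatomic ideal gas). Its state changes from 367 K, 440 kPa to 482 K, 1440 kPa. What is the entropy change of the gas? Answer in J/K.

ΔS = nC_p ln(T₂/T₁) − nR ln(P₂/P₁), with C_p = 7R/2 = 29.1 J mol⁻¹ K⁻¹ for a diatomic ideal gas.
ΔS = 4.94 × [29.1 × ln(482/367) − 8.314 × ln(1440/440)] = -9.51 J/K.

ΔS = -9.51 J/K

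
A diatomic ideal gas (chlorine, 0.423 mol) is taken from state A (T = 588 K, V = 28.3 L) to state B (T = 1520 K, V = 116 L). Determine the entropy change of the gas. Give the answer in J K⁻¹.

ΔS = 13.3 J/K

Entropy is a state function: ΔS = nC_V ln(T₂/T₁) + nR ln(V₂/V₁), with C_V = 5R/2 = 20.79 J mol⁻¹ K⁻¹ for a diatomic ideal gas.
ΔS = 0.423 × [20.79 × ln(1520/588) + 8.314 × ln(116/28.3)] = 13.3 J/K.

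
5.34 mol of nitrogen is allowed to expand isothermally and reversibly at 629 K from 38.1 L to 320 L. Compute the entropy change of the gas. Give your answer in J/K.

For an isothermal ideal gas ΔS_gas = nR ln(V₂/V₁) = 5.34 × 8.314 × ln(320/38.1) = 94.5 J/K.

ΔS_gas = 94.5 J/K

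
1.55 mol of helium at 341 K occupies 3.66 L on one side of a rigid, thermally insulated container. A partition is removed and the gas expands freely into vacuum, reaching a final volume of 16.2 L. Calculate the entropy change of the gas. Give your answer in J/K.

No heat is exchanged and no work is done, so the ideal-gas temperature stays constant.
Entropy is a state function; using a reversible isothermal path, ΔS_gas = nR ln(V₂/V₁) = 1.55 × 8.314 × ln(16.2/3.66) = 19.2 J/K.

ΔS_gas = 19.2 J/K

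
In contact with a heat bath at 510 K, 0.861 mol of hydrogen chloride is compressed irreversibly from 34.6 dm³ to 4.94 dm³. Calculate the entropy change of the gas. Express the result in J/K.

ΔS_gas = -13.9 J/K

Entropy is a state function, so ΔS_gas depends only on the end states.
For an isothermal ideal gas ΔS_gas = nR ln(V₂/V₁) = 0.861 × 8.314 × ln(4.94/34.6) = -13.9 J/K.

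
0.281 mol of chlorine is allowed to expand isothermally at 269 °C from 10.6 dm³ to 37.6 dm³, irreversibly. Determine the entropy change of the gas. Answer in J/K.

ΔS_gas = 2.96 J/K

Entropy is a state function, so ΔS_gas depends only on the end states.
For an isothermal ideal gas ΔS_gas = nR ln(V₂/V₁) = 0.281 × 8.314 × ln(37.6/10.6) = 2.96 J/K.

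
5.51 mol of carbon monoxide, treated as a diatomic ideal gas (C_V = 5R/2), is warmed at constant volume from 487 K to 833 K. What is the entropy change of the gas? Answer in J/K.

At constant volume, ΔS = nC_V ln(T₂/T₁) with C_V = 5R/2 = 20.79 J mol⁻¹ K⁻¹.
ΔS = 5.51 × 20.79 × ln(833/487) = 61.5 J/K.

ΔS = 61.5 J/K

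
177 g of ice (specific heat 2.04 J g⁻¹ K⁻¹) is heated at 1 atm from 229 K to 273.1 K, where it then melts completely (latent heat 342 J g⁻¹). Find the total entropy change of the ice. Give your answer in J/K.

ΔS = 285 J/K

Warming step: ΔS₁ = m c ln(T_tr/T_i) = 177 × 2.04 × ln(273.1/229) = 63.59 J/K.
Phase change: ΔS₂ = +mL/T_tr = 177 × 342 / 273.1 = 221.7 J/K.
ΔS_total = (63.59) + (221.7) = 285 J/K.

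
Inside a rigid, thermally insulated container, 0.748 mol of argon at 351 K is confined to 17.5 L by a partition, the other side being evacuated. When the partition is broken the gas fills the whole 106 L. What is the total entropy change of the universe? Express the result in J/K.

ΔS_universe = 11.2 J/K

For an ideal gas in free expansion Q = 0 and W = 0, so T is unchanged.
Entropy is a state function; using a reversible isothermal path, ΔS_gas = nR ln(V₂/V₁) = 0.748 × 8.314 × ln(106/17.5) = 11.2 J/K.
The insulated surroundings exchange no heat, so ΔS_surr = 0 and ΔS_universe = ΔS_gas.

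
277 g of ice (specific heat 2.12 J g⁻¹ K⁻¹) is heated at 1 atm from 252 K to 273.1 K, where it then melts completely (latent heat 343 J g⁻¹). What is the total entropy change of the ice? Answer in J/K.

ΔS = 395 J/K

Warming step: ΔS₁ = m c ln(T_tr/T_i) = 277 × 2.12 × ln(273.1/252) = 47.22 J/K.
Phase change: ΔS₂ = +mL/T_tr = 277 × 343 / 273.1 = 347.9 J/K.
ΔS_total = (47.22) + (347.9) = 395 J/K.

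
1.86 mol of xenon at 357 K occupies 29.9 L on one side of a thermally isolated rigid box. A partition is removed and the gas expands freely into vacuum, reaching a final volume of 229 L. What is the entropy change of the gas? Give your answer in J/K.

ΔS_gas = 31.5 J/K

No heat is exchanged and no work is done, so the ideal-gas temperature stays constant.
Entropy is a state function; using a reversible isothermal path, ΔS_gas = nR ln(V₂/V₁) = 1.86 × 8.314 × ln(229/29.9) = 31.5 J/K.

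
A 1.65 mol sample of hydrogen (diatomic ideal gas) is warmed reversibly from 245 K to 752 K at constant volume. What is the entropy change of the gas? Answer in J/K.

At constant volume, ΔS = nC_V ln(T₂/T₁) with C_V = 5R/2 = 20.79 J mol⁻¹ K⁻¹.
ΔS = 1.65 × 20.79 × ln(752/245) = 38.5 J/K.

ΔS = 38.5 J/K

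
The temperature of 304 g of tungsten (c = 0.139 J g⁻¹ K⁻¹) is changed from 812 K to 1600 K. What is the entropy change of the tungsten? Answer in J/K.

ΔS = ∫dQ_rev/T = m c ln(T₂/T₁) = 304 × 0.139 × ln(1600/812) = 28.7 J/K.

ΔS = 28.7 J/K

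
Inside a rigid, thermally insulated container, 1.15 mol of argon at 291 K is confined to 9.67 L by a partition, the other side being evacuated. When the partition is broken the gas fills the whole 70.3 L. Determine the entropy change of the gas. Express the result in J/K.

No heat is exchanged and no work is done, so the ideal-gas temperature stays constant.
Entropy is a state function; using a reversible isothermal path, ΔS_gas = nR ln(V₂/V₁) = 1.15 × 8.314 × ln(70.3/9.67) = 19 J/K.

ΔS_gas = 19 J/K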